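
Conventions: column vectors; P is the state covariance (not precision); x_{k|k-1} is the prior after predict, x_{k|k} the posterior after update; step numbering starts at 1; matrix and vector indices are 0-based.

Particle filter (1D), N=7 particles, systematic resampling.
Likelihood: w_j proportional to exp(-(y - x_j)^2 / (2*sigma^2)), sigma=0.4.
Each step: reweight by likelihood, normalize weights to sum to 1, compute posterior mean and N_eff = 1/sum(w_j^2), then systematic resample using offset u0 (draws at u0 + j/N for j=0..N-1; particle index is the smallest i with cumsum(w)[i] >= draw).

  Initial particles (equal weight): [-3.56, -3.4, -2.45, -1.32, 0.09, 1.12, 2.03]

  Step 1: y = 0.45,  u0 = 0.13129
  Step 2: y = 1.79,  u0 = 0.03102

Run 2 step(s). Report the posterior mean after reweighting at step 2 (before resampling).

post_mean = 1.1187

step 1: w=[0.0000, 0.0000, 0.0000, 0.0001, 0.7303, 0.2692, 0.0004]  mean=0.3681  Neff=1.6508  idx=[4, 4, 4, 4, 4, 5, 5]
step 2: w=[0.0002, 0.0002, 0.0002, 0.0002, 0.0002, 0.4994, 0.4994]  mean=1.1187  Neff=2.0049  idx=[5, 5, 5, 5, 6, 6, 6]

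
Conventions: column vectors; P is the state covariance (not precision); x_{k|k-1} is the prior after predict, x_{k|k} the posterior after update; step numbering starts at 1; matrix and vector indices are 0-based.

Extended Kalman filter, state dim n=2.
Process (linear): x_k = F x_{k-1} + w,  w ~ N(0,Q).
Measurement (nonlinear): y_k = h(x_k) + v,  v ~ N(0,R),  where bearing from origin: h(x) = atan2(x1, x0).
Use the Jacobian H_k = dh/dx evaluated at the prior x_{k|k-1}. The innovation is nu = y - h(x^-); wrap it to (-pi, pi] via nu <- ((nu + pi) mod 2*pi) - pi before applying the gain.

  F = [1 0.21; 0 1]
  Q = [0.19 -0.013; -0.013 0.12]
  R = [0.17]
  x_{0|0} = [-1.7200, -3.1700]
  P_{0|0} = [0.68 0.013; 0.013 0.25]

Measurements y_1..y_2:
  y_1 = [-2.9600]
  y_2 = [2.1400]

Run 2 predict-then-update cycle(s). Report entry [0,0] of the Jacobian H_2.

step 1: x^-=[-2.3857, -3.1700]  P^-=[0.8865 0.0525; 0.0525 0.3700]  H_jac=[0.2014 -0.1516]  S=[0.2112]  K=[0.8075; -0.2154]  nu=[-0.7440]  x^+=[-2.9865, -3.0097]  P^+=[0.7488 0.0892; 0.0892 0.3602]
step 2: x^-=[-3.6185, -3.0097]  P^-=[0.9921 0.1519; 0.1519 0.4802]  H_jac=[0.1359 -0.1633]  S=[0.1944]  K=[0.5658; -0.2974]  nu=[-1.6954]  x^+=[-4.5778, -2.5056]  P^+=[0.9299 0.1846; 0.1846 0.4630]

H_jac[0,0] = 0.1359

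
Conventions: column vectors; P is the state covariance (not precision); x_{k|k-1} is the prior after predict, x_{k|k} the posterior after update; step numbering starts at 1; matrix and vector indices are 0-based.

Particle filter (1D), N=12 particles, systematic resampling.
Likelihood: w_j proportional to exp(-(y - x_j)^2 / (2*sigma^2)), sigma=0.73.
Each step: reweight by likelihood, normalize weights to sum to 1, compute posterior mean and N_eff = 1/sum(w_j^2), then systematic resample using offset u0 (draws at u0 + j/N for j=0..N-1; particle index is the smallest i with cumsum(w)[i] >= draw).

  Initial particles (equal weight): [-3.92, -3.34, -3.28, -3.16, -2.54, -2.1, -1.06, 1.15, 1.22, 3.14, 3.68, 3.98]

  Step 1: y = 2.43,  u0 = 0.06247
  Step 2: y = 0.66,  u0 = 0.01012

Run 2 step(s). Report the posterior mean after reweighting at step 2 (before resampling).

post_mean = 1.1940

step 1: w=[0.0000, 0.0000, 0.0000, 0.0000, 0.0000, 0.0000, 0.0000, 0.1506, 0.1774, 0.4367, 0.1618, 0.0735]  mean=2.6487  Neff=3.6179  idx=[7, 7, 8, 8, 9, 9, 9, 9, 9, 10, 10, 11]
step 2: w=[0.2573, 0.2573, 0.2401, 0.2401, 0.0010, 0.0010, 0.0010, 0.0010, 0.0010, 0.0001, 0.0001, 0.0000]  mean=1.1940  Neff=4.0367  idx=[0, 0, 0, 1, 1, 1, 1, 2, 2, 3, 3, 3]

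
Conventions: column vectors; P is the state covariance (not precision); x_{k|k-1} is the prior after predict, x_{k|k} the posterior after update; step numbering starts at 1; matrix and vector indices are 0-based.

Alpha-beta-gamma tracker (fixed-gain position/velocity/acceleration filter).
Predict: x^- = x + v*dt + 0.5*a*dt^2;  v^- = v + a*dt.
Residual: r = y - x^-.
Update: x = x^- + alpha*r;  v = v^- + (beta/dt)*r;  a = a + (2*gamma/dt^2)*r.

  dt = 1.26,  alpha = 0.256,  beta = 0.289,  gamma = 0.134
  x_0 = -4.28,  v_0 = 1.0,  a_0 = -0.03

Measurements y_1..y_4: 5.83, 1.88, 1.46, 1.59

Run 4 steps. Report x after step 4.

x_post = 9.4736

step 1: x_pred=-3.0438  r=8.8738  x^+=-0.7721  v^+=2.9975  a^+=1.4680
step 2: x_pred=4.1701  r=-2.2901  x^+=3.5838  v^+=4.3219  a^+=1.0814
step 3: x_pred=9.8878  r=-8.4278  x^+=7.7303  v^+=3.7514  a^+=-0.3413
step 4: x_pred=12.1862  r=-10.5962  x^+=9.4736  v^+=0.8910  a^+=-2.1300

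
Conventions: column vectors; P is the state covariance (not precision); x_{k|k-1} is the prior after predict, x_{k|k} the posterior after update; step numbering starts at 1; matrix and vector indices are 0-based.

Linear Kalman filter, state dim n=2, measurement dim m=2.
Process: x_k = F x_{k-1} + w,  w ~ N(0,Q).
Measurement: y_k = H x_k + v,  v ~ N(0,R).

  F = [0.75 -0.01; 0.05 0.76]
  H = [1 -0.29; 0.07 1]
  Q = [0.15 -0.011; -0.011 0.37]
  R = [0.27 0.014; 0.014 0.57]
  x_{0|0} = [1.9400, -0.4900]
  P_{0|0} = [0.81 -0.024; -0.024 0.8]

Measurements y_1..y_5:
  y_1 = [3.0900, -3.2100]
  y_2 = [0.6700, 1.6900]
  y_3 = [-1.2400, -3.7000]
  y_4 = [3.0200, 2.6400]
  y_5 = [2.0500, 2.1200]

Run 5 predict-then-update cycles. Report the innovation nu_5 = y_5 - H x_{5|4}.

step 1: x^-=[1.4599, -0.2754]  P^-=[0.6061 -0.0004; -0.0004 0.8323]  S=[0.9463 -0.1853; -0.1853 1.4052]  K=[0.6636 0.1174; -0.1432 0.5734]  nu=[1.5502, -3.0368]  x^+=[2.1320, -2.2386]  P^+=[0.1989 0.0623; 0.0623 0.3205]
step 2: x^-=[1.6214, -1.5947]  P^-=[0.2610 0.0295; 0.0295 0.5603]  S=[0.5610 -0.1013; -0.1013 1.1357]  K=[0.4650 0.0836; -0.1500 0.4818]  nu=[-1.4139, 3.1713]  x^+=[1.2288, 0.1453]  P^+=[0.1396 0.0444; 0.0444 0.2694]
step 3: x^-=[0.9202, 0.1719]  P^-=[0.2279 0.0175; 0.0175 0.5293]  S=[0.5323 -0.1065; -0.1065 1.1029]  K=[0.4330 0.0721; -0.1625 0.4654]  nu=[-2.1103, -3.9363]  x^+=[-0.2774, -1.3170]  P^+=[0.1290 0.0381; 0.0381 0.2603]
step 4: x^-=[-0.1949, -1.0148]  P^-=[0.2220 0.0136; 0.0136 0.5236]  S=[0.5282 -0.1090; -0.1090 1.0966]  K=[0.4271 0.0690; -0.1665 0.4618]  nu=[2.9206, 3.6684]  x^+=[1.3057, 0.1930]  P^+=[0.1269 0.0364; 0.0364 0.2583]
step 5: x^-=[0.9773, 0.2120]  P^-=[0.2208 0.0125; 0.0125 0.5223]  S=[0.5275 -0.1097; -0.1097 1.0951]  K=[0.4260 0.0682; -0.1675 0.4609]  nu=[1.1341, 1.8396]  x^+=[1.5860, 0.8700]  P^+=[0.1264 0.0360; 0.0360 0.2579]

innov = [1.1341, 1.8396]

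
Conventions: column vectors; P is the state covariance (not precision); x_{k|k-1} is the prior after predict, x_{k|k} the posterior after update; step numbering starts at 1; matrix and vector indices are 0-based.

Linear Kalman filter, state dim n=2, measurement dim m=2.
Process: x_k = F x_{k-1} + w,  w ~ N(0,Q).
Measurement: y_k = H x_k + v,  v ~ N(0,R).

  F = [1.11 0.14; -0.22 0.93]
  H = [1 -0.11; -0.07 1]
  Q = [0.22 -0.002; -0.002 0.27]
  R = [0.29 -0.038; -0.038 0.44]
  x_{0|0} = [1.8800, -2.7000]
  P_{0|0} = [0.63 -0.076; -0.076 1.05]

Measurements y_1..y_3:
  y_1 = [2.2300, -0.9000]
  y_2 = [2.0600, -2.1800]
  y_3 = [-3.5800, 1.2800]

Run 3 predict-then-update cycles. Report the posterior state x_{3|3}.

step 1: x^-=[1.7088, -2.9246]  P^-=[0.9932 -0.0952; -0.0952 1.2397]  S=[1.3191 -0.3399; -0.3399 1.6979]  K=[0.7759 0.0583; 0.0143 0.7369]  nu=[0.1995, 2.1442]  x^+=[1.9885, -1.3416]  P^+=[0.2241 0.0118; 0.0118 0.3245]
step 2: x^-=[2.0194, -1.6852]  P^-=[0.5061 -0.0026; -0.0026 0.5567]  S=[0.8034 -0.1373; -0.1373 0.9995]  K=[0.6388 0.0497; 0.0161 0.5593]  nu=[-0.1448, -0.3535]  x^+=[1.9094, -1.8852]  P^+=[0.1845 0.0105; 0.0105 0.2462]
step 3: x^-=[1.8555, -2.1733]  P^-=[0.4554 -0.0045; -0.0045 0.4876]  S=[0.7523 -0.1280; -0.1280 0.9305]  K=[0.6138 0.0454; 0.0123 0.5261]  nu=[-5.6745, 3.5832]  x^+=[-1.4647, -0.3580]  P^+=[0.1773 0.0091; 0.0091 0.2316]

x_post = [-1.4647, -0.3580]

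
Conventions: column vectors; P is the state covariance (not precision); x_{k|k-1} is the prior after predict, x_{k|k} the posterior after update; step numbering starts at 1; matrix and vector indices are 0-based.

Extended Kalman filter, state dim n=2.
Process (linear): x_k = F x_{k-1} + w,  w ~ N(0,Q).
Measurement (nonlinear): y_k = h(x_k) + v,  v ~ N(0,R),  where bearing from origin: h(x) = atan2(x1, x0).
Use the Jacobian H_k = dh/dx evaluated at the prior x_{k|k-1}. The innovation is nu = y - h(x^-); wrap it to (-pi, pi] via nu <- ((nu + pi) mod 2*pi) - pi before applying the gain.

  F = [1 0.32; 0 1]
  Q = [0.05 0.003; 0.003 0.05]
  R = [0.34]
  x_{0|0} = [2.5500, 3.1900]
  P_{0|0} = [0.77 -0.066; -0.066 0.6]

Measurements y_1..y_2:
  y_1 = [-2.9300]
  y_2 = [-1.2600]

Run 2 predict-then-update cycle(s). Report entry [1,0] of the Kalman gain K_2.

step 1: x^-=[3.5708, 3.1900]  P^-=[0.8392 0.1290; 0.1290 0.6500]  H_jac=[-0.1391 0.1557]  S=[0.3664]  K=[-0.2638; 0.2273]  nu=[2.6241]  x^+=[2.8785, 3.7864]  P^+=[0.8137 0.1510; 0.1510 0.6311]
step 2: x^-=[4.0902, 3.7864]  P^-=[1.0249 0.3559; 0.3559 0.6811]  H_jac=[-0.1219 0.1317]  S=[0.3556]  K=[-0.2195; 0.1302]  nu=[-2.0069]  x^+=[4.5307, 3.5252]  P^+=[1.0078 0.3661; 0.3661 0.6750]

K[1,0] = 0.1302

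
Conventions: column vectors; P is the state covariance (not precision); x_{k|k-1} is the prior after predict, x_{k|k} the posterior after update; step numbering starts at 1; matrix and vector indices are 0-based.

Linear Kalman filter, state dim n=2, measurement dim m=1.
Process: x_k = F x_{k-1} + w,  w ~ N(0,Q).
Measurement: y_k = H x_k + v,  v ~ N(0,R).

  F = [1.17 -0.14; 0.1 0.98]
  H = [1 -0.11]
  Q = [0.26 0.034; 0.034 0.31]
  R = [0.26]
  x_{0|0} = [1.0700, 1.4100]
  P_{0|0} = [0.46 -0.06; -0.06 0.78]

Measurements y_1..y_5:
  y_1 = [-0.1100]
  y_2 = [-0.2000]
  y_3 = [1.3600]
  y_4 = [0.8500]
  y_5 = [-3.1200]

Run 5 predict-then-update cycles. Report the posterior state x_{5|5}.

step 1: x^-=[1.0545, 1.4888]  P^-=[0.9246 -0.0872; -0.0872 1.0520]  S=[1.2165]  K=[0.7679; -0.1668]  nu=[-1.0007]  x^+=[0.2860, 1.6557]  P^+=[0.2072 0.0686; 0.0686 1.0181]
step 2: x^-=[0.1028, 1.6512]  P^-=[0.5411 -0.0037; -0.0037 1.3033]  S=[0.8177]  K=[0.6623; -0.1799]  nu=[-0.1212]  x^+=[0.0226, 1.6730]  P^+=[0.1825 0.0937; 0.0937 1.2769]
step 3: x^-=[-0.2078, 1.6418]  P^-=[0.5041 -0.0137; -0.0137 1.5565]  S=[0.7860]  K=[0.6433; -0.2353]  nu=[1.7484]  x^+=[0.9170, 1.2304]  P^+=[0.1788 0.1053; 0.1053 1.5130]
step 4: x^-=[0.9006, 1.2975]  P^-=[0.5000 -0.0334; -0.0334 1.7855]  S=[0.7890]  K=[0.6384; -0.2913]  nu=[0.0921]  x^+=[0.9594, 1.2706]  P^+=[0.1784 0.1133; 0.1133 1.7185]
step 5: x^-=[0.9446, 1.3412]  P^-=[0.5008 -0.0526; -0.0526 1.9845]  S=[0.7964]  K=[0.6361; -0.3401]  nu=[-3.9171]  x^+=[-1.5471, 2.6735]  P^+=[0.1786 0.1197; 0.1197 1.8923]

x_post = [-1.5471, 2.6735]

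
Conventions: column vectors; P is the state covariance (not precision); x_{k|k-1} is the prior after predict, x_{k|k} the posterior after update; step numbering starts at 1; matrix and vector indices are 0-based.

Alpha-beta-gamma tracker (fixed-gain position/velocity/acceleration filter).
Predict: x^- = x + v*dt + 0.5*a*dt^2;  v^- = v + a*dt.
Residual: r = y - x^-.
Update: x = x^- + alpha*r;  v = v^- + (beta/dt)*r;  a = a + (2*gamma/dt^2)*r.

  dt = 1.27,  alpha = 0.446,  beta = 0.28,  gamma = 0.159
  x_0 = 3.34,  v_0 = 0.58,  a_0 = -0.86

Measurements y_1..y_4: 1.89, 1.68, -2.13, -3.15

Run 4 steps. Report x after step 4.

x_post = -5.3623

step 1: x_pred=3.3831  r=-1.4931  x^+=2.7172  v^+=-0.8414  a^+=-1.1544
step 2: x_pred=0.7177  r=0.9623  x^+=1.1469  v^+=-2.0953  a^+=-0.9646
step 3: x_pred=-2.2920  r=0.1620  x^+=-2.2198  v^+=-3.2846  a^+=-0.9327
step 4: x_pred=-7.1434  r=3.9934  x^+=-5.3623  v^+=-3.5887  a^+=-0.1453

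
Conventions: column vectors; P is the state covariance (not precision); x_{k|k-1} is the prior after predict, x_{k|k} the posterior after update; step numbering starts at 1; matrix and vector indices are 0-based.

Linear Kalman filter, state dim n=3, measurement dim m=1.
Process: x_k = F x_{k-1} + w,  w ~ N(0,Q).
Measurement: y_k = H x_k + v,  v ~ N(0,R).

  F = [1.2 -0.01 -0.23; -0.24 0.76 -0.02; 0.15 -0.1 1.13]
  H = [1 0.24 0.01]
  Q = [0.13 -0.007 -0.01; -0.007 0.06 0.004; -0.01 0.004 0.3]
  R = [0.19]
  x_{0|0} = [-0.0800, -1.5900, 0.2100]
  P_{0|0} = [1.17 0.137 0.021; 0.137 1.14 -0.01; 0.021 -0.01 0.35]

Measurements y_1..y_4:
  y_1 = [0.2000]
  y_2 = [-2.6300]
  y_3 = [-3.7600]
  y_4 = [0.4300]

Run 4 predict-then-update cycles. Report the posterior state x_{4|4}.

step 1: x^-=[-0.1284, -1.1934, 0.3843]  P^-=[1.8185 -0.2233 0.1218; -0.2233 0.7365 -0.1281; 0.1218 -0.1281 0.7899]  S=[1.9456]  K=[0.9077; -0.0246; 0.0508]  nu=[0.6110]  x^+=[0.4262, -1.2084, 0.4154]  P^+=[0.2153 -0.1799 0.0320; -0.1799 0.7353 -0.1257; 0.0320 -0.1257 0.7849]
step 2: x^-=[0.4280, -1.0290, 0.6541]  P^-=[0.4678 -0.2125 -0.1119; -0.2125 0.5672 -0.2192; -0.1119 -0.2192 1.3591]  S=[0.5852]  K=[0.7102; -0.1343; -0.2578]  nu=[-2.8176]  x^+=[-1.5729, -0.6505, 1.3804]  P^+=[0.1726 -0.1567 -0.0047; -0.1567 0.5566 -0.2394; -0.0047 -0.2394 1.3202]
step 3: x^-=[-2.1985, -0.1445, 1.3890]  P^-=[0.4537 -0.1565 -0.3115; -0.1565 0.4564 -0.3008; -0.3115 -0.3008 2.0524]  S=[0.5874]  K=[0.7031; -0.0851; -0.6182]  nu=[-1.5407]  x^+=[-3.2818, -0.0134, 2.3415]  P^+=[0.1633 -0.1214 -0.0561; -0.1214 0.4521 -0.3317; -0.0561 -0.3317 1.8279]
step 4: x^-=[-4.4766, 0.7306, 2.1550]  P^-=[0.4942 -0.1039 -0.5185; -0.1039 0.3851 -0.3644; -0.5185 -0.3644 2.7018]  S=[0.6447]  K=[0.7199; -0.0234; -0.8980]  nu=[4.7097]  x^+=[-1.0861, 0.6204, -2.0746]  P^+=[0.1601 -0.0930 -0.1017; -0.0930 0.3848 -0.3780; -0.1017 -0.3780 2.1818]

x_post = [-1.0861, 0.6204, -2.0746]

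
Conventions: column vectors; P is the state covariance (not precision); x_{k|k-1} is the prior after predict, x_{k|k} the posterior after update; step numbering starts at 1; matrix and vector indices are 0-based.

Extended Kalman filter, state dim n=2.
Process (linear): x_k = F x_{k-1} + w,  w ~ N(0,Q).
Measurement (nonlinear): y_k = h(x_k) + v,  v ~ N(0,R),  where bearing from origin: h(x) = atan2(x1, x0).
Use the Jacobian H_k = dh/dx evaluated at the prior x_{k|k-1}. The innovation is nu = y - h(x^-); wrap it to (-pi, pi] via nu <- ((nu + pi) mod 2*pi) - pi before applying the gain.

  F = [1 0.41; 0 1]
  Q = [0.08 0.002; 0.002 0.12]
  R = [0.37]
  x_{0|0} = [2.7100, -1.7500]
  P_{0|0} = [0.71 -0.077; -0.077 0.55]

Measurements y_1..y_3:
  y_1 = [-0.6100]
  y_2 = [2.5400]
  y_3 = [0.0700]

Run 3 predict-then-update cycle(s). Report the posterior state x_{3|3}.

step 1: x^-=[1.9925, -1.7500]  P^-=[0.8193 0.1505; 0.1505 0.6700]  H_jac=[0.2488 0.2833]  S=[0.4957]  K=[0.4973; 0.4585]  nu=[0.1107]  x^+=[2.0475, -1.6993]  P^+=[0.6967 0.0375; 0.0375 0.5658]
step 2: x^-=[1.3509, -1.6993]  P^-=[0.9026 0.2715; 0.2715 0.6858]  H_jac=[0.3606 0.2867]  S=[0.5998]  K=[0.6723; 0.4909]  nu=[-2.8441]  x^+=[-0.5613, -3.0955]  P^+=[0.6314 0.0735; 0.0735 0.5412]
step 3: x^-=[-1.8304, -3.0955]  P^-=[0.8627 0.2974; 0.2974 0.6612]  H_jac=[0.2394 -0.1415]  S=[0.4125]  K=[0.3985; -0.0543]  nu=[2.1748]  x^+=[-0.9637, -3.2136]  P^+=[0.7971 0.3063; 0.3063 0.6600]

x_post = [-0.9637, -3.2136]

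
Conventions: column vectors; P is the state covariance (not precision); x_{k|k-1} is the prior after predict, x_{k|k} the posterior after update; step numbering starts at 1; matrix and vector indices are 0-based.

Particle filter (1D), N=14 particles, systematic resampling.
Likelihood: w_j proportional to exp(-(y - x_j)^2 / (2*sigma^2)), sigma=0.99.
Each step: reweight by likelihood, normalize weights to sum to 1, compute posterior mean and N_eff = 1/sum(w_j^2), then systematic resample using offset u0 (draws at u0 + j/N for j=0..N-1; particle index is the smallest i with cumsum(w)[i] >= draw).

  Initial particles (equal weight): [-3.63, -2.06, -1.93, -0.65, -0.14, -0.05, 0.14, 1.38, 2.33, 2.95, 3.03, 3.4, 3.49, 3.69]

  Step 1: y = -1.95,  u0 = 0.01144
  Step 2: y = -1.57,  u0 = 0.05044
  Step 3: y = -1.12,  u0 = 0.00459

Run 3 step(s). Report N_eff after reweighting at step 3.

N_eff = 13.7570

step 1: w=[0.0762, 0.3195, 0.3214, 0.1357, 0.0604, 0.0510, 0.0346, 0.0011, 0.0000, 0.0000, 0.0000, 0.0000, 0.0000, 0.0000]  mean=-1.6478  Neff=4.2184  idx=[0, 1, 1, 1, 1, 1, 2, 2, 2, 2, 3, 3, 4, 5]
step 2: w=[0.0112, 0.0864, 0.0864, 0.0864, 0.0864, 0.0864, 0.0914, 0.0914, 0.0914, 0.0914, 0.0634, 0.0634, 0.0344, 0.0300]  mean=-1.7248  Neff=12.3485  idx=[1, 2, 3, 3, 4, 5, 6, 7, 7, 8, 9, 10, 11, 13]
step 3: w=[0.0654, 0.0654, 0.0654, 0.0654, 0.0654, 0.0654, 0.0734, 0.0734, 0.0734, 0.0734, 0.0734, 0.0917, 0.0917, 0.0572]  mean=-1.6387  Neff=13.7570  idx=[0, 1, 2, 3, 4, 5, 6, 7, 8, 9, 10, 11, 12, 12]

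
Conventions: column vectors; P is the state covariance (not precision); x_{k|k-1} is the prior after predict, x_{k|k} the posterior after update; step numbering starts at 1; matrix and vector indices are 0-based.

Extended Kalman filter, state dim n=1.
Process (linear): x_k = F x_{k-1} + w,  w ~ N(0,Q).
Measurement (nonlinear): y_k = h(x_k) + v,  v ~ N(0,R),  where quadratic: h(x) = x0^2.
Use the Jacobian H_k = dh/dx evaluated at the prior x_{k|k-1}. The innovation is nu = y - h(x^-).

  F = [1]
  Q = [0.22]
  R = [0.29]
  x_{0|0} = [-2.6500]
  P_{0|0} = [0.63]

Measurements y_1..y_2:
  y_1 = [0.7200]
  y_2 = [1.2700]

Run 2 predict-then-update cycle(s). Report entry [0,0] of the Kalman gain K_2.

K[0,0] = -0.2961

step 1: x^-=[-2.6500]  P^-=[0.8500]  H_jac=[-5.3000]  S=[24.1665]  K=[-0.1864]  nu=[-6.3025]  x^+=[-1.4751]  P^+=[0.0102]
step 2: x^-=[-1.4751]  P^-=[0.2302]  H_jac=[-2.9502]  S=[2.2936]  K=[-0.2961]  nu=[-0.9060]  x^+=[-1.2069]  P^+=[0.0291]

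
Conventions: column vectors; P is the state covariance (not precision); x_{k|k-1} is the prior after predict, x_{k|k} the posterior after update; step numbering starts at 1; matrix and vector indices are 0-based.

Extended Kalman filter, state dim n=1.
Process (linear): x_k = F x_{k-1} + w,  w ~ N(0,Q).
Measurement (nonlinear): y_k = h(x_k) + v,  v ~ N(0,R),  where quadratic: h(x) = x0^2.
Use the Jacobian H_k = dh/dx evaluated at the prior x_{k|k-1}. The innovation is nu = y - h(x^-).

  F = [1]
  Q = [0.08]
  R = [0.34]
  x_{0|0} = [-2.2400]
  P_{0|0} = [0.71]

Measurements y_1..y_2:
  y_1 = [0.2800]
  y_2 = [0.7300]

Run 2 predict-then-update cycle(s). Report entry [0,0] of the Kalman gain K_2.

K[0,0] = -0.2584

step 1: x^-=[-2.2400]  P^-=[0.7900]  H_jac=[-4.4800]  S=[16.1956]  K=[-0.2185]  nu=[-4.7376]  x^+=[-1.2047]  P^+=[0.0166]
step 2: x^-=[-1.2047]  P^-=[0.0966]  H_jac=[-2.4094]  S=[0.9007]  K=[-0.2584]  nu=[-0.7213]  x^+=[-1.0183]  P^+=[0.0365]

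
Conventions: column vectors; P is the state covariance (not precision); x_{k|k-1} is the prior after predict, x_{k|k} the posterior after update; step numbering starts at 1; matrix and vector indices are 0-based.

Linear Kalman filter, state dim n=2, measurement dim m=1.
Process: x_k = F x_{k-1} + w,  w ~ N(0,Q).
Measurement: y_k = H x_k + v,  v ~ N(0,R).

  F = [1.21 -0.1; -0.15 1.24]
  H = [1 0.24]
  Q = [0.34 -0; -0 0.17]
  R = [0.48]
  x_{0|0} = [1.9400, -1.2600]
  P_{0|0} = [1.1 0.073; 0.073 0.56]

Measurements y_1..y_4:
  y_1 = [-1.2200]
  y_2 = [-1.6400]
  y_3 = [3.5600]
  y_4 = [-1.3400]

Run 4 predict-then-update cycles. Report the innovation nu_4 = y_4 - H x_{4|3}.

step 1: x^-=[2.4734, -1.8534]  P^-=[1.9384 -0.1585; -0.1585 1.0287]  S=[2.4016]  K=[0.7913; 0.0368]  nu=[-3.2486]  x^+=[-0.0972, -1.9730]  P^+=[0.4346 -0.2284; -0.2284 1.0254]
step 2: x^-=[0.0797, -2.4319]  P^-=[1.0419 -0.5522; -0.5522 1.8414]  S=[1.3629]  K=[0.6672; -0.0809]  nu=[-1.1360]  x^+=[-0.6783, -2.3400]  P^+=[0.4351 -0.4786; -0.4786 1.8325]
step 3: x^-=[-0.5867, -2.7999]  P^-=[1.1112 -1.0315; -1.0315 3.1755]  S=[1.2790]  K=[0.6753; -0.2106]  nu=[4.8187]  x^+=[2.6672, -3.8149]  P^+=[0.5280 -0.8496; -0.8496 3.1187]
step 4: x^-=[3.6088, -5.1305]  P^-=[1.3499 -1.7700; -1.7700 5.2933]  S=[1.2852]  K=[0.7198; -0.3888]  nu=[-3.7174]  x^+=[0.9329, -3.6852]  P^+=[0.6840 -1.4104; -1.4104 5.0990]

innov = [-3.7174]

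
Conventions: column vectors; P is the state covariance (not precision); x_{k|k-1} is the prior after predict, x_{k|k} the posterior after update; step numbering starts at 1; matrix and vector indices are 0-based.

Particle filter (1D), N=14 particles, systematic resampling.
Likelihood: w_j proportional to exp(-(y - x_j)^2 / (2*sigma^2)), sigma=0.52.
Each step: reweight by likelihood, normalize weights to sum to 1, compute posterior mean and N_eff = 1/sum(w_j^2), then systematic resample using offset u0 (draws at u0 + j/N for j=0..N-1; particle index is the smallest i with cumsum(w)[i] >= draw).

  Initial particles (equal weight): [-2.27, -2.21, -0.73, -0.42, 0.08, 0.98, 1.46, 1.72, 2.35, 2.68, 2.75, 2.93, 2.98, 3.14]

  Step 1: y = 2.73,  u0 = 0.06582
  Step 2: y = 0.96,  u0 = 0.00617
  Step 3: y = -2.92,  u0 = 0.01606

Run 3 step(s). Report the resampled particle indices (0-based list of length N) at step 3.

resampled_idx = [0, 0, 1, 2, 3, 4, 4, 5, 6, 7, 8, 8, 9, 10]

step 1: w=[0.0000, 0.0000, 0.0000, 0.0000, 0.0000, 0.0006, 0.0092, 0.0275, 0.1387, 0.1804, 0.1811, 0.1683, 0.1614, 0.1328]  mean=2.7598  Neff=6.3521  idx=[8, 8, 9, 9, 9, 10, 10, 11, 11, 12, 12, 12, 13, 13]
step 2: w=[0.3621, 0.3621, 0.0543, 0.0543, 0.0543, 0.0345, 0.0345, 0.0099, 0.0099, 0.0068, 0.0068, 0.0068, 0.0020, 0.0020]  mean=2.4587  Neff=3.6530  idx=[0, 0, 0, 0, 0, 1, 1, 1, 1, 1, 1, 3, 4, 6]
step 3: w=[0.0909, 0.0909, 0.0909, 0.0909, 0.0909, 0.0909, 0.0909, 0.0909, 0.0909, 0.0909, 0.0909, 0.0001, 0.0001, 0.0000]  mean=2.3501  Neff=11.0059  idx=[0, 0, 1, 2, 3, 4, 4, 5, 6, 7, 8, 8, 9, 10]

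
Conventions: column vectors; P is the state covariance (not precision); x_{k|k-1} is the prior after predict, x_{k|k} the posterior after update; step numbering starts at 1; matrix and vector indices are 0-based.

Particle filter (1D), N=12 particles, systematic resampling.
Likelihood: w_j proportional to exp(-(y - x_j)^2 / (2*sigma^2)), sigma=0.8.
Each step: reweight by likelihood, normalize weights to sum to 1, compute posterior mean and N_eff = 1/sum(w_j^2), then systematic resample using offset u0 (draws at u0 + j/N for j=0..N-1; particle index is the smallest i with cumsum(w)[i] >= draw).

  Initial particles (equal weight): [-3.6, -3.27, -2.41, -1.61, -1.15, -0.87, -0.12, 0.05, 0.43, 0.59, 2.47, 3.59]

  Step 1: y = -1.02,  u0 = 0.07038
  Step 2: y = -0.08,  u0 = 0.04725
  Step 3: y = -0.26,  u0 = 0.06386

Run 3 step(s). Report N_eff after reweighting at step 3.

N_eff = 11.0819

step 1: w=[0.0013, 0.0045, 0.0521, 0.1796, 0.2326, 0.2316, 0.1252, 0.0964, 0.0456, 0.0311, 0.0000, 0.0000]  mean=-0.8753  Neff=5.8568  idx=[3, 3, 3, 4, 4, 5, 5, 5, 6, 6, 7, 9]
step 2: w=[0.0235, 0.0235, 0.0235, 0.0599, 0.0599, 0.0899, 0.0899, 0.0899, 0.1462, 0.1462, 0.1445, 0.1031]  mean=-0.4529  Neff=9.3161  idx=[2, 4, 5, 6, 7, 8, 8, 9, 9, 10, 10, 11]
step 3: w=[0.0257, 0.0574, 0.0797, 0.0797, 0.0797, 0.1049, 0.1049, 0.1049, 0.1049, 0.0988, 0.0988, 0.0606]  mean=-0.3200  Neff=11.0819  idx=[1, 2, 3, 4, 5, 6, 7, 8, 8, 9, 10, 11]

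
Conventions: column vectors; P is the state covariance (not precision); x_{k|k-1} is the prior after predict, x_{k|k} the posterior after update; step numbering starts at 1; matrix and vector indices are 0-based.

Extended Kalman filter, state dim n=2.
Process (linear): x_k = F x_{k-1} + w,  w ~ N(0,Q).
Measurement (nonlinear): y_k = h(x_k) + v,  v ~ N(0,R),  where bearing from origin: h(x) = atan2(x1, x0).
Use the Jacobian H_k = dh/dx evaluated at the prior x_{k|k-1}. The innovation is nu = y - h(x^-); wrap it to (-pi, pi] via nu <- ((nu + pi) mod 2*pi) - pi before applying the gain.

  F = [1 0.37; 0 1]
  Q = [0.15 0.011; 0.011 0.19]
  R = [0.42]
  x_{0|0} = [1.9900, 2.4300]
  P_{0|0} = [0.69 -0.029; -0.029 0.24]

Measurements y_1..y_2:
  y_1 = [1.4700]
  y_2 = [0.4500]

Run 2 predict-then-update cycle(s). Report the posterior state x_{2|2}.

x_post = [3.6497, 2.5274]

step 1: x^-=[2.8891, 2.4300]  P^-=[0.8514 0.0708; 0.0708 0.4300]  H_jac=[-0.1705 0.2027]  S=[0.4575]  K=[-0.2859; 0.1641]  nu=[0.7707]  x^+=[2.6687, 2.5565]  P^+=[0.8140 0.0923; 0.0923 0.4177]
step 2: x^-=[3.6146, 2.5565]  P^-=[1.0895 0.2578; 0.2578 0.6077]  H_jac=[-0.1304 0.1844]  S=[0.4468]  K=[-0.2116; 0.1756]  nu=[-0.1656]  x^+=[3.6497, 2.5274]  P^+=[1.0694 0.2744; 0.2744 0.5939]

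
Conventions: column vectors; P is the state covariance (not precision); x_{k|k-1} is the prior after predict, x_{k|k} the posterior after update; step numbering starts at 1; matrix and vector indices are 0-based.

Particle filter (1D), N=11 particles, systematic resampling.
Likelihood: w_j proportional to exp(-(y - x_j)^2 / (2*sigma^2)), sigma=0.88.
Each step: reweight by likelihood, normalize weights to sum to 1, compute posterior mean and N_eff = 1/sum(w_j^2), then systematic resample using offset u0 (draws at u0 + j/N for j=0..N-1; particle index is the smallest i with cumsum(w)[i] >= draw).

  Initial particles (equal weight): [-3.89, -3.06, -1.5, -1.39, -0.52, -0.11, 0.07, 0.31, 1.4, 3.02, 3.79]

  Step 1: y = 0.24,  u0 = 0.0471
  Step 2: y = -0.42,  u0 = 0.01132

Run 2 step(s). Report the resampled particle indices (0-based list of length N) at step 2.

step 1: w=[0.0000, 0.0002, 0.0326, 0.0414, 0.1587, 0.2129, 0.2262, 0.2297, 0.0966, 0.0016, 0.0001]  mean=0.0142  Neff=5.3608  idx=[3, 4, 4, 5, 5, 6, 6, 7, 7, 7, 8]
step 2: w=[0.0651, 0.1187, 0.1187, 0.1123, 0.1123, 0.1023, 0.1023, 0.0847, 0.0847, 0.0847, 0.0141]  mean=-0.1258  Neff=9.9683  idx=[0, 1, 2, 2, 3, 4, 5, 6, 7, 8, 9]

resampled_idx = [0, 1, 2, 2, 3, 4, 5, 6, 7, 8, 9]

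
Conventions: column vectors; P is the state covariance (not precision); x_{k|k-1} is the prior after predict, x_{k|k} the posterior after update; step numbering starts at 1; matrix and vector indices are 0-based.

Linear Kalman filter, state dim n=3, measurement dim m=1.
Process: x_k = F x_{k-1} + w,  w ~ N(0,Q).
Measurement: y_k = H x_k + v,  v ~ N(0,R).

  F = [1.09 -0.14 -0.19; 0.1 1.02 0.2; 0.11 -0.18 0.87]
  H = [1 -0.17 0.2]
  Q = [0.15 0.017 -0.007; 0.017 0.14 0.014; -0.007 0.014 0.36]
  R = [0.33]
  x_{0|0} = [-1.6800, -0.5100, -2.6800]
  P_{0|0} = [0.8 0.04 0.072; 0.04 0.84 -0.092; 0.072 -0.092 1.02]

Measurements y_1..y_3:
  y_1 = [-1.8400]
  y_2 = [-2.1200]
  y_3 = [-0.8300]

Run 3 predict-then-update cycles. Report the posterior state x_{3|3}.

step 1: x^-=[-1.2506, -1.2242, -2.4246]  P^-=[1.1068 0.0241 0.0079; 0.0241 1.0362 -0.0207; 0.0079 -0.0207 1.2099]  S=[1.5115]  K=[0.7306; -0.1033; 0.1676]  nu=[-0.3126]  x^+=[-1.4790, -1.1919, -2.4770]  P^+=[0.3000 0.1382 -0.1772; 0.1382 1.0201 0.0055; -0.1772 0.0055 1.1675]
step 2: x^-=[-0.9746, -1.8590, -2.1031]  P^-=[0.6001 -0.0251 -0.3324; -0.0251 1.2744 0.0315; -0.3324 0.0315 1.2392]  S=[0.8900]  K=[0.6044; -0.2645; -0.1011]  nu=[-1.0408]  x^+=[-1.6037, -1.5837, -1.9980]  P^+=[0.2750 0.1172 -0.2781; 0.1172 1.2121 0.0078; -0.2781 0.0078 1.2301]
step 3: x^-=[-1.1467, -2.1753, -1.6296]  P^-=[0.6247 -0.1012 -0.4302; -0.1012 1.4690 -0.0041; -0.4302 -0.0041 1.2734]  S=[0.9107]  K=[0.6104; -0.3863; -0.1919]  nu=[0.2728]  x^+=[-0.9802, -2.2807, -1.6819]  P^+=[0.2854 0.1135 -0.3235; 0.1135 1.3331 -0.0717; -0.3235 -0.0717 1.2399]

x_post = [-0.9802, -2.2807, -1.6819]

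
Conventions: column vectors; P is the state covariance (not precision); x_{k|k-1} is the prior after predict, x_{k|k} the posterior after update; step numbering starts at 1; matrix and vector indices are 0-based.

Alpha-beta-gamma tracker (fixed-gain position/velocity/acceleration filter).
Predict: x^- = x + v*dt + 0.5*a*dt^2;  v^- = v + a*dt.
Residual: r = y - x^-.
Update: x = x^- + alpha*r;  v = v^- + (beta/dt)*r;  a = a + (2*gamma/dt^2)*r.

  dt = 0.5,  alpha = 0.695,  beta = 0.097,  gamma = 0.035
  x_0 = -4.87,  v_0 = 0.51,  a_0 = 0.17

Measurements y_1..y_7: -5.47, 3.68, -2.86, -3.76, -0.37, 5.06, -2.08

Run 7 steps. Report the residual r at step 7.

step 1: x_pred=-4.5938  r=-0.8762  x^+=-5.2027  v^+=0.4250  a^+=-0.0753
step 2: x_pred=-4.9997  r=8.6797  x^+=1.0327  v^+=2.0712  a^+=2.3550
step 3: x_pred=2.3627  r=-5.2227  x^+=-1.2671  v^+=2.2355  a^+=0.8926
step 4: x_pred=-0.0378  r=-3.7222  x^+=-2.6247  v^+=1.9597  a^+=-0.1496
step 5: x_pred=-1.6636  r=1.2936  x^+=-0.7645  v^+=2.1358  a^+=0.2126
step 6: x_pred=0.3299  r=4.7301  x^+=3.6173  v^+=3.1597  a^+=1.5370
step 7: x_pred=5.3893  r=-7.4693  x^+=0.1981  v^+=2.4792  a^+=-0.5544

resid = -7.4693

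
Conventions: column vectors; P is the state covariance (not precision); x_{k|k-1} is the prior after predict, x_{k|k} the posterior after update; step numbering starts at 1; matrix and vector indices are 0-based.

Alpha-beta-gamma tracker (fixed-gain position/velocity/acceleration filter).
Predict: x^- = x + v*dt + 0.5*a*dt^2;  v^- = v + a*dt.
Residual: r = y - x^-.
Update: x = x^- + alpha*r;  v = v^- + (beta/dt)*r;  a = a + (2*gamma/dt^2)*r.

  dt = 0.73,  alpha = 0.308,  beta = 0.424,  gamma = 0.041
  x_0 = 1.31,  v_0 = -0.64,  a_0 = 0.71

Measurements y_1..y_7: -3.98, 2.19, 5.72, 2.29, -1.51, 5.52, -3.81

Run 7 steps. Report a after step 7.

step 1: x_pred=1.0320  r=-5.0120  x^+=-0.5117  v^+=-3.0328  a^+=-0.0612
step 2: x_pred=-2.7419  r=4.9319  x^+=-1.2229  v^+=-0.2129  a^+=0.6977
step 3: x_pred=-1.1924  r=6.9124  x^+=0.9366  v^+=4.3113  a^+=1.7613
step 4: x_pred=4.5532  r=-2.2632  x^+=3.8561  v^+=4.2826  a^+=1.4131
step 5: x_pred=7.3589  r=-8.8689  x^+=4.6273  v^+=0.1629  a^+=0.0484
step 6: x_pred=4.7591  r=0.7609  x^+=4.9934  v^+=0.6401  a^+=0.1655
step 7: x_pred=5.5048  r=-9.3148  x^+=2.6359  v^+=-4.6493  a^+=-1.2679

a_post = -1.2679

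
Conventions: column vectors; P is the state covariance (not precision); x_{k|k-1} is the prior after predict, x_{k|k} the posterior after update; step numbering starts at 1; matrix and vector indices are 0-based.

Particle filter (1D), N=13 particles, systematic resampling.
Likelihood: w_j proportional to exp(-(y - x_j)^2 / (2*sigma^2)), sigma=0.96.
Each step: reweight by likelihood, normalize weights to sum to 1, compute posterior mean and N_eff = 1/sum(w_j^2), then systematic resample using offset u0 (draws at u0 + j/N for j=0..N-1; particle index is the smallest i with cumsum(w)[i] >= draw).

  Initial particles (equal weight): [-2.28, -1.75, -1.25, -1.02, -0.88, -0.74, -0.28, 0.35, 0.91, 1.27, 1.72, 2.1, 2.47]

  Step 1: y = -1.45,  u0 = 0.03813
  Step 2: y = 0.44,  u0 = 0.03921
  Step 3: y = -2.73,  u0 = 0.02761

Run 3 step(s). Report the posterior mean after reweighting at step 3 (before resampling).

step 1: w=[0.1178, 0.1630, 0.1675, 0.1548, 0.1435, 0.1302, 0.0814, 0.0295, 0.0083, 0.0031, 0.0007, 0.0002, 0.0000]  mean=-1.1428  Neff=7.2699  idx=[0, 0, 1, 1, 2, 2, 3, 3, 4, 4, 5, 6, 7]
step 2: w=[0.0043, 0.0043, 0.0175, 0.0175, 0.0501, 0.0501, 0.0743, 0.0743, 0.0917, 0.0917, 0.1109, 0.1782, 0.2351]  mean=-0.5687  Neff=7.5271  idx=[3, 5, 6, 7, 8, 9, 10, 10, 11, 11, 12, 12, 12]
step 3: w=[0.3049, 0.1564, 0.1051, 0.1051, 0.0802, 0.0802, 0.0599, 0.0599, 0.0198, 0.0198, 0.0030, 0.0030, 0.0030]  mean=-1.1810  Neff=6.2377  idx=[0, 0, 0, 0, 1, 1, 2, 2, 3, 4, 5, 6, 7]

post_mean = -1.1810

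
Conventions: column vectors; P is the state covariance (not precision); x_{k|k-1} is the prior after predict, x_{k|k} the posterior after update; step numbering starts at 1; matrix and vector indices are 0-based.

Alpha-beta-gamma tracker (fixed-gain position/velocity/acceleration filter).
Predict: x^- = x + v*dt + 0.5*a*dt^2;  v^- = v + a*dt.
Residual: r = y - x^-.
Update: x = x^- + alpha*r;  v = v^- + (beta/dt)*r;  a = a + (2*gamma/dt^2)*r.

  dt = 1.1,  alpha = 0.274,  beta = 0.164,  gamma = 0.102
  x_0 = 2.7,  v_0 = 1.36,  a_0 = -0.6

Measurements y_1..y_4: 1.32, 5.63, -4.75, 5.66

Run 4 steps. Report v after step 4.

v_post = -2.9268

step 1: x_pred=3.8330  r=-2.5130  x^+=3.1444  v^+=0.3253  a^+=-1.0237
step 2: x_pred=2.8830  r=2.7470  x^+=3.6357  v^+=-0.3912  a^+=-0.5605
step 3: x_pred=2.8663  r=-7.6163  x^+=0.7794  v^+=-2.1433  a^+=-1.8446
step 4: x_pred=-2.6942  r=8.3542  x^+=-0.4051  v^+=-2.9268  a^+=-0.4361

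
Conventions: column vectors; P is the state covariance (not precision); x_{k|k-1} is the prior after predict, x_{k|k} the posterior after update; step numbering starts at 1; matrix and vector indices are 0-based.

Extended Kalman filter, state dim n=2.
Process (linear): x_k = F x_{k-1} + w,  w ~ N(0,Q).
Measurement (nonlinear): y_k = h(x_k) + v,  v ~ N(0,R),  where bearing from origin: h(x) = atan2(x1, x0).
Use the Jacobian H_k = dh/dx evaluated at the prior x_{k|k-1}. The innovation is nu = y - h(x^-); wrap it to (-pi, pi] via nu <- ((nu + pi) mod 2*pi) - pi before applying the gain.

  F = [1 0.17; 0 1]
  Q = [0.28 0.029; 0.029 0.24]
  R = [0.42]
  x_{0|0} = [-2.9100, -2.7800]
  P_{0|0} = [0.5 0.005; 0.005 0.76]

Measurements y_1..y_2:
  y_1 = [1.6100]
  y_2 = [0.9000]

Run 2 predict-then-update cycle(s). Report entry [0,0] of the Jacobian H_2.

step 1: x^-=[-3.3826, -2.7800]  P^-=[0.8037 0.1632; 0.1632 1.0000]  H_jac=[0.1450 -0.1764]  S=[0.4597]  K=[0.1909; -0.3324]  nu=[-2.2195]  x^+=[-3.8063, -2.0423]  P^+=[0.7869 0.1924; 0.1924 0.9492]
step 2: x^-=[-4.1535, -2.0423]  P^-=[1.1598 0.3827; 0.3827 1.1892]  H_jac=[0.0953 -0.1939]  S=[0.4611]  K=[0.0789; -0.4209]  nu=[-2.6986]  x^+=[-4.3663, -0.9064]  P^+=[1.1569 0.3980; 0.3980 1.1075]

H_jac[0,0] = 0.0953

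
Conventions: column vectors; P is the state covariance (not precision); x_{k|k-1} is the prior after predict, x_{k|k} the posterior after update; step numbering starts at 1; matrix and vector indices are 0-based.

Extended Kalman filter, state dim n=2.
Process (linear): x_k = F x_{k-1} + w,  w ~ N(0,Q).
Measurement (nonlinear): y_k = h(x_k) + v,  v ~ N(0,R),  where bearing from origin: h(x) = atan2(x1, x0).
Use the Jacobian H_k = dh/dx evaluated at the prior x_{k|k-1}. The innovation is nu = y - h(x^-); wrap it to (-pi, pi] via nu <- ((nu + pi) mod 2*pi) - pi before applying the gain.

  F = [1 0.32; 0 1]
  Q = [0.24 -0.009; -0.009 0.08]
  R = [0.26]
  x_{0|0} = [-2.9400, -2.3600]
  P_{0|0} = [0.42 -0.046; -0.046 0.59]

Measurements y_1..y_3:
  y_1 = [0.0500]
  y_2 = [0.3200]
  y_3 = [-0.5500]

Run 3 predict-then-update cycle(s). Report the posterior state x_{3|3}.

step 1: x^-=[-3.6952, -2.3600]  P^-=[0.6910 0.1338; 0.1338 0.6700]  H_jac=[0.1228 -0.1922]  S=[0.2889]  K=[0.2046; -0.3890]  nu=[2.6232]  x^+=[-3.1584, -3.3804]  P^+=[0.6789 0.1568; 0.1568 0.6263]
step 2: x^-=[-4.2401, -3.3804]  P^-=[1.0834 0.3482; 0.3482 0.7063]  H_jac=[0.1150 -0.1442]  S=[0.2775]  K=[0.2679; -0.2228]  nu=[2.7885]  x^+=[-3.4931, -4.0017]  P^+=[1.0634 0.3648; 0.3648 0.6925]
step 3: x^-=[-4.7736, -4.0017]  P^-=[1.6078 0.5774; 0.5774 0.7725]  H_jac=[0.1031 -0.1230]  S=[0.2741]  K=[0.3458; -0.1295]  nu=[1.8939]  x^+=[-4.1188, -4.2469]  P^+=[1.5750 0.5896; 0.5896 0.7679]

x_post = [-4.1188, -4.2469]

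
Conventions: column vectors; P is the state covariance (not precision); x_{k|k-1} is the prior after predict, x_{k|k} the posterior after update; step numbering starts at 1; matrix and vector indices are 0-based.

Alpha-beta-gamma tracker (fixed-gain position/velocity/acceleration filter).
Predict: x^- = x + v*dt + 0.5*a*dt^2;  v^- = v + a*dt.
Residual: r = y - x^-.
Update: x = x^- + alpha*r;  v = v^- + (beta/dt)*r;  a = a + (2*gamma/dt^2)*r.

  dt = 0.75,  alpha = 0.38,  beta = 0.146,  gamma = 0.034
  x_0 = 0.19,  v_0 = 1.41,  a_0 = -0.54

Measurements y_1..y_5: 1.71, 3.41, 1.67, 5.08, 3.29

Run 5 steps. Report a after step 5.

step 1: x_pred=1.0956  r=0.6144  x^+=1.3291  v^+=1.1246  a^+=-0.4657
step 2: x_pred=2.0415  r=1.3685  x^+=2.5616  v^+=1.0417  a^+=-0.3003
step 3: x_pred=3.2584  r=-1.5884  x^+=2.6548  v^+=0.5073  a^+=-0.4923
step 4: x_pred=2.8968  r=2.1832  x^+=3.7264  v^+=0.5630  a^+=-0.2284
step 5: x_pred=4.0844  r=-0.7944  x^+=3.7826  v^+=0.2371  a^+=-0.3244

a_post = -0.3244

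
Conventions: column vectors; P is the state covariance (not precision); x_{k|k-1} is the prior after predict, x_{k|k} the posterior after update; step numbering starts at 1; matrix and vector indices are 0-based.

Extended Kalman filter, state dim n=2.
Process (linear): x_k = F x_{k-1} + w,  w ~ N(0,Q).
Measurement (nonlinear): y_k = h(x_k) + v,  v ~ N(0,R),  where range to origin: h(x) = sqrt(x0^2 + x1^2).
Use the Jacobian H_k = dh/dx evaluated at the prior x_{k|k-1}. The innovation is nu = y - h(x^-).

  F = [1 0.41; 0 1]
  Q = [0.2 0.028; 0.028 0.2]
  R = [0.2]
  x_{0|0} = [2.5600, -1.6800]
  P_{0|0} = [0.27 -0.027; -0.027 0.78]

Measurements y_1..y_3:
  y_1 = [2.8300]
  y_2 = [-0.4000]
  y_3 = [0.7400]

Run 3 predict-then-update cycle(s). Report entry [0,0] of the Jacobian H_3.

step 1: x^-=[1.8712, -1.6800]  P^-=[0.5790 0.3208; 0.3208 0.9800]  H_jac=[0.7441 -0.6681]  S=[0.6390]  K=[0.3388; -0.6510]  nu=[0.3153]  x^+=[1.9780, -1.8853]  P^+=[0.5056 0.4617; 0.4617 0.7092]
step 2: x^-=[1.2051, -1.8853]  P^-=[1.2035 0.7805; 0.7805 0.9092]  H_jac=[0.5386 -0.8426]  S=[0.4862]  K=[-0.0195; -0.7110]  nu=[-2.6375]  x^+=[1.2565, -0.0099]  P^+=[1.2033 0.7738; 0.7738 0.6634]
step 3: x^-=[1.2524, -0.0099]  P^-=[2.1493 1.0738; 1.0738 0.8634]  H_jac=[1.0000 -0.0079]  S=[2.3323]  K=[0.9179; 0.4575]  nu=[-0.5124]  x^+=[0.7820, -0.2443]  P^+=[0.1843 0.0945; 0.0945 0.3753]

H_jac[0,0] = 1.0000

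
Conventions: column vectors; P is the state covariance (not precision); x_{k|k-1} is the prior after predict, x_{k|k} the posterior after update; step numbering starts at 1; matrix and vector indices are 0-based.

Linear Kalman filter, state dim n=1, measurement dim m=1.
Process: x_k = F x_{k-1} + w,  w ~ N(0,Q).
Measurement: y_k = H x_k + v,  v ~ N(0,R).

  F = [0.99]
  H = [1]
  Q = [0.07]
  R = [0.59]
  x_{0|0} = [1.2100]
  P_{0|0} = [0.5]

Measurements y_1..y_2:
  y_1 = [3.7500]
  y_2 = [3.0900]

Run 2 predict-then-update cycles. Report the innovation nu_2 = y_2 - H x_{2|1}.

step 1: x^-=[1.1979]  P^-=[0.5600]  S=[1.1500]  K=[0.4870]  nu=[2.5521]  x^+=[2.4407]  P^+=[0.2873]
step 2: x^-=[2.4163]  P^-=[0.3516]  S=[0.9416]  K=[0.3734]  nu=[0.6737]  x^+=[2.6679]  P^+=[0.2203]

innov = [0.6737]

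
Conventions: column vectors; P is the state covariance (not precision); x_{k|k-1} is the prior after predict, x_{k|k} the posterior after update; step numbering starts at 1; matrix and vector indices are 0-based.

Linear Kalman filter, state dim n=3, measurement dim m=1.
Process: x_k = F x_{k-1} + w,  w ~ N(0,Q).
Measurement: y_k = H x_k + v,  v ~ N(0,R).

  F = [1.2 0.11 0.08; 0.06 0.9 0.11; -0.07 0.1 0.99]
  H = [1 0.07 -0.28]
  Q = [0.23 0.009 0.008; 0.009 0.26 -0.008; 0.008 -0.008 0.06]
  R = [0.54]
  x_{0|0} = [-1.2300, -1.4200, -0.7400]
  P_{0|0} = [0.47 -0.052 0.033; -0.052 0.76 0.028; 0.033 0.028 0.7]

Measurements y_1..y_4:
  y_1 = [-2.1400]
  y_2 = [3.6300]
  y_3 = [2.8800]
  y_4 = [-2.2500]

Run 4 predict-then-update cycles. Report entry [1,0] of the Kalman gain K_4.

step 1: x^-=[-1.6914, -1.4332, -0.7885]  P^-=[0.9136 0.0746 0.0688; 0.0746 0.8861 0.1646; 0.0688 0.1646 0.7577]  S=[1.4828]  K=[0.6067; 0.0611; -0.0889]  nu=[-0.5691]  x^+=[-2.0366, -1.4680, -0.7379]  P^+=[0.3679 0.0197 0.1488; 0.0197 0.8806 0.1726; 0.1488 0.1726 0.7459]
step 2: x^-=[-2.6644, -1.5245, -0.7348]  P^-=[0.8120 0.1855 0.2442; 0.1855 1.0219 0.3132; 0.2442 0.3132 0.8150]  S=[1.2978]  K=[0.5830; 0.1305; 0.0292]  nu=[6.1954]  x^+=[0.9472, -0.7163, -0.5539]  P^+=[0.3709 0.0868 0.2221; 0.0868 0.9998 0.3083; 0.2221 0.3083 0.8139]
step 3: x^-=[1.0136, -0.6488, -0.6863]  P^-=[0.8524 0.2924 0.3607; 0.2924 1.1544 0.4537; 0.3607 0.4537 0.8986]  S=[1.2897]  K=[0.5985; 0.1909; 0.1092]  nu=[1.7197]  x^+=[2.0428, -0.3205, -0.4986]  P^+=[0.3904 0.1451 0.2764; 0.1451 1.1074 0.4268; 0.2764 0.4268 0.8832]
step 4: x^-=[2.3762, -0.2207, -0.6686]  P^-=[0.9101 0.3859 0.4503; 0.3859 1.2729 0.5772; 0.4503 0.5772 0.9828]  S=[1.3126]  K=[0.6179; 0.2387; 0.1642]  nu=[-4.7980]  x^+=[-0.5884, -1.3660, -1.4564]  P^+=[0.4090 0.1922 0.3171; 0.1922 1.1981 0.5257; 0.3171 0.5257 0.9474]

K[1,0] = 0.2387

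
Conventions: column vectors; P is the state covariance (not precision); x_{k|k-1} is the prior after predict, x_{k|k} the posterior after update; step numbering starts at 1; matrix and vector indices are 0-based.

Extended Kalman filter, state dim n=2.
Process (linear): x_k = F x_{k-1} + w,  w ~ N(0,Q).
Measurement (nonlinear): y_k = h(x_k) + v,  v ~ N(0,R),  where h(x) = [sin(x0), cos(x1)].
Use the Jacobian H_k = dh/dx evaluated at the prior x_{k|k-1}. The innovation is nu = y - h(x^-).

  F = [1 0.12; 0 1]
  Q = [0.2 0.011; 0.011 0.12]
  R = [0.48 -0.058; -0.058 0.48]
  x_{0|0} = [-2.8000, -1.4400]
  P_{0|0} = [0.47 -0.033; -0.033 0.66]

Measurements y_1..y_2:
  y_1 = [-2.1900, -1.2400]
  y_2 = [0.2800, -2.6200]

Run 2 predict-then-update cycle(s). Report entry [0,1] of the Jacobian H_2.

H_jac[0,1] = 0.0000

step 1: x^-=[-2.9728, -1.4400]  P^-=[0.6716 0.0572; 0.0572 0.7800]  H_jac=[-0.9858 0.0000; 0.0000 0.9915]  S=[1.1326 -0.1139; -0.1139 1.2467]  K=[-0.5853 -0.0080; 0.0127 0.6215]  nu=[-2.0220, -1.3704]  x^+=[-1.7783, -2.3174]  P^+=[0.2845 0.0304; 0.0304 0.3001]
step 2: x^-=[-2.0564, -2.3174]  P^-=[0.4961 0.0774; 0.0774 0.4201]  H_jac=[-0.4668 0.0000; 0.0000 0.7340]  S=[0.5881 -0.0845; -0.0845 0.7064]  K=[-0.3889 0.0339; 0.0013 0.4367]  nu=[1.1644, -1.9409]  x^+=[-2.5750, -3.1635]  P^+=[0.4042 0.0529; 0.0529 0.2855]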